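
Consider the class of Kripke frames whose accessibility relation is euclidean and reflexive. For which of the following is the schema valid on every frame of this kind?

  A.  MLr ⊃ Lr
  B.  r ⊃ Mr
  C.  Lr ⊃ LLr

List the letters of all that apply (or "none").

A reflexive euclidean relation is also symmetric (from wRw and wRv the euclidean condition gives vRw) and hence transitive; it is an equivalence relation.
(A) MLr ⊃ Lr is the dual of axiom 5; it is valid on a frame exactly when R is euclidean. Every such R is euclidean, so valid.
(B) r ⊃ Mr is the dual of axiom T, which corresponds to reflexivity. Every such R is reflexive — valid.
(C) Lr ⊃ LLr is axiom 4, which corresponds to transitivity. Every such R is transitive — valid.

A, B, C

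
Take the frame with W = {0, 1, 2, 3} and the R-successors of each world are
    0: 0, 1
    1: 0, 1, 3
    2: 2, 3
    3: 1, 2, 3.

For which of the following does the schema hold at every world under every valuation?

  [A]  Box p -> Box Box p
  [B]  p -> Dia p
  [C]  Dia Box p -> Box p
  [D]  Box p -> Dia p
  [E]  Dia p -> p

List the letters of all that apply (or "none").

B, D

R is reflexive: each world relates to itself.
R is not transitive: 0 R 1 and 1 R 3 but not 0 R 3.
R is not euclidean: 1 R 0 and 1 R 3 but not 0 R 3.
R is serial: every world has an R-successor.
R is not a subset of the identity: 0 R 1 with 0 ≠ 1.
(A) axiom 4: valid iff R is transitive. R is not transitive — not valid.
(B) p -> Dia p (the dual of axiom T) characterises the reflexive frames. R is reflexive — valid.
(C) Dia Box p -> Box p is the dual of axiom 5; it is valid on a frame exactly when R is euclidean. R is not euclidean, so not valid.
(D) Box p -> Dia p is axiom D, which corresponds to seriality. R is serial — valid.
(E) Dia p -> p (the converse of T) corresponds to R being a subset of the identity. Here R ⊄ identity, so not valid.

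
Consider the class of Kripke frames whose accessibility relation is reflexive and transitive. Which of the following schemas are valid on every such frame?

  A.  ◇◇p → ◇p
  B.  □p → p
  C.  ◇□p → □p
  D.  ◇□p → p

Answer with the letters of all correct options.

Reflexive relations are serial.
(A) ◇◇p → ◇p (the dual of axiom 4) characterises the transitive frames. Every such R is transitive — valid.
(B) □p → p is axiom T; it is valid on a frame exactly when R is reflexive. Every such R is reflexive, so valid.
(C) the dual of axiom 5: valid iff R is euclidean. Such an R need not be euclidean — not valid.
(D) ◇□p → p (the dual of axiom B) characterises the symmetric frames. Such an R need not be symmetric — not valid.

A, B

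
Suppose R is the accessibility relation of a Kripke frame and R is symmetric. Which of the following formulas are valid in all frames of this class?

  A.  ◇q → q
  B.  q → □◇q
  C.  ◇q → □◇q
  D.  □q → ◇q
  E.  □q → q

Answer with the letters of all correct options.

B

(A) ◇q → q (the converse of T) corresponds to R being a subset of the identity. Such an R need not be a subset of the identity, so not valid.
(B) q → □◇q is axiom B; it is valid on a frame exactly when R is symmetric. Every such R is symmetric, so valid.
(C) ◇q → □◇q is axiom 5, which corresponds to the euclidean property. Such an R need not be euclidean — not valid.
(D) axiom D: valid iff R is serial. Such an R need not be serial — not valid.
(E) □q → q is axiom T, which corresponds to reflexivity. Such an R need not be reflexive — not valid.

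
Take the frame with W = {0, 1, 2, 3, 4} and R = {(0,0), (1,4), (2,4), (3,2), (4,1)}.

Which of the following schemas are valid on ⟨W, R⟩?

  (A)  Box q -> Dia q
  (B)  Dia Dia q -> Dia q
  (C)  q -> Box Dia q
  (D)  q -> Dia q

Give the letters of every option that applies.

A

R is not reflexive: not 1 R 1.
R is not symmetric: 2 R 4 but not 4 R 2.
R is not transitive: 1 R 4 and 4 R 1 but not 1 R 1.
R is serial: every world has an R-successor.
(A) Box q -> Dia q is axiom D; it is valid on a frame exactly when R is serial. R is serial, so valid.
(B) Dia Dia q -> Dia q is the dual of axiom 4; it is valid on a frame exactly when R is transitive. R is not transitive, so not valid.
(C) axiom B: valid iff R is symmetric. R is not symmetric — not valid.
(D) q -> Dia q (the dual of axiom T) characterises the reflexive frames. R is not reflexive — not valid.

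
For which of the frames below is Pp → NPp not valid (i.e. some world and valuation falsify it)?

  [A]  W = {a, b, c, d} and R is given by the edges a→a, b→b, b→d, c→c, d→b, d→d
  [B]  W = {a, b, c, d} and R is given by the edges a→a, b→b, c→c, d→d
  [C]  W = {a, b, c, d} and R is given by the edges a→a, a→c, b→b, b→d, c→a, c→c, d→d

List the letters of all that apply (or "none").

The schema Pp → NPp is axiom 5; it is valid on a frame iff R is euclidean.
(A) R is euclidean (any two R-successors of the same world are R-related), so the schema is valid here.
(B) R is euclidean (any two R-successors of the same world are R-related), so the schema is valid here.
(C) R is not euclidean (b R d and b R b but not d R b), so the schema fails here.

C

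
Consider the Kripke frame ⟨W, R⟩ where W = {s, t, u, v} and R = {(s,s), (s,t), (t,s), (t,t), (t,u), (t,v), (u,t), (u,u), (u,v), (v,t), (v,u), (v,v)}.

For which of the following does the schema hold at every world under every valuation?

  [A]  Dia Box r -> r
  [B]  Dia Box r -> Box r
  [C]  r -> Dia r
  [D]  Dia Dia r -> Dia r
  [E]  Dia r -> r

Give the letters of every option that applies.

R is reflexive: each world relates to itself.
R is symmetric: every R-edge is matched by its reverse.
R is not transitive: s R t and t R u but not s R u.
R is not euclidean: t R s and t R u but not s R u.
R is not a subset of the identity: s R t with s ≠ t.
(A) Dia Box r -> r (the dual of axiom B) characterises the symmetric frames. R is symmetric — valid.
(B) Dia Box r -> Box r (the dual of axiom 5) characterises the euclidean frames. R is not euclidean — not valid.
(C) r -> Dia r is the dual of axiom T; it is valid on a frame exactly when R is reflexive. R is reflexive, so valid.
(D) Dia Dia r -> Dia r is the dual of axiom 4; it is valid on a frame exactly when R is transitive. R is not transitive, so not valid.
(E) Dia r -> r is the converse of T; it holds exactly when R ⊆ identity. Here R ⊄ identity — not valid.

A, C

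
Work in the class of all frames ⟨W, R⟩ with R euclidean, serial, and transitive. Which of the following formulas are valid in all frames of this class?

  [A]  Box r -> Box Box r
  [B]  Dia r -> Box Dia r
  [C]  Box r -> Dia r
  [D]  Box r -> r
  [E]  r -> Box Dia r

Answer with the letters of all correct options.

(A) axiom 4: valid iff R is transitive. Every such R is transitive — valid.
(B) Dia r -> Box Dia r is axiom 5; it is valid on a frame exactly when R is euclidean. Every such R is euclidean, so valid.
(C) axiom D: valid iff R is serial. Every such R is serial — valid.
(D) Box r -> r is axiom T; it is valid on a frame exactly when R is reflexive. Such an R need not be reflexive, so not valid.
(E) r -> Box Dia r (axiom B) characterises the symmetric frames. Such an R need not be symmetric — not valid.

A, B, C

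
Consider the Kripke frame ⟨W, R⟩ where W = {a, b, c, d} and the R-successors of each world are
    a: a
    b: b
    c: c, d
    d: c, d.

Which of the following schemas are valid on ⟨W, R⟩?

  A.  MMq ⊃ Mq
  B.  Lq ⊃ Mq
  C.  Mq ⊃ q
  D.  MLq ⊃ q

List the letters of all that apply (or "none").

A, B, D

R is symmetric: every R-edge is matched by its reverse.
R is transitive: R is closed under composition.
R is serial: every world has an R-successor.
R is not a subset of the identity: c R d with c ≠ d.
(A) MMq ⊃ Mq (the dual of axiom 4) characterises the transitive frames. R is transitive — valid.
(B) Lq ⊃ Mq is axiom D; it is valid on a frame exactly when R is serial. R is serial, so valid.
(C) Mq ⊃ q is valid only on frames where every R-edge is a self-loop. Here R ⊄ identity — not valid.
(D) MLq ⊃ q is the dual of axiom B, which corresponds to symmetry. R is symmetric — valid.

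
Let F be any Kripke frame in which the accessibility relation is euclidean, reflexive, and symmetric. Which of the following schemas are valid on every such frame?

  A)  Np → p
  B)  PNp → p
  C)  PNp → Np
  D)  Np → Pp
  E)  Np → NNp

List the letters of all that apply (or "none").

A relation that is euclidean, reflexive, and symmetric is also serial and transitive.
(A) Np → p is axiom T, which corresponds to reflexivity. Every such R is reflexive — valid.
(B) PNp → p is the dual of axiom B, which corresponds to symmetry. Every such R is symmetric — valid.
(C) PNp → Np is the dual of axiom 5, which corresponds to the euclidean property. Every such R is euclidean — valid.
(D) Np → Pp is axiom D; it is valid on a frame exactly when R is serial. Every such R is serial, so valid.
(E) Np → NNp is axiom 4, which corresponds to transitivity. Every such R is transitive — valid.

A, B, C, D, E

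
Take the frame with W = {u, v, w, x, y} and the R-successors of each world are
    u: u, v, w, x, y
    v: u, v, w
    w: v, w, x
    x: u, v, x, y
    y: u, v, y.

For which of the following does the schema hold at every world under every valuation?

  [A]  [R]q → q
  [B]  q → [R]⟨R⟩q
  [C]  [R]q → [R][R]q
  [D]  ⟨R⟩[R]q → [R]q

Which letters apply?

A

R is reflexive: each world relates to itself.
R is not symmetric: u R w but not w R u.
R is not transitive: v R u and u R x but not v R x.
R is not euclidean: u R v and u R x but not v R x.
(A) [R]q → q (axiom T) characterises the reflexive frames. R is reflexive — valid.
(B) axiom B: valid iff R is symmetric. R is not symmetric — not valid.
(C) [R]q → [R][R]q (axiom 4) characterises the transitive frames. R is not transitive — not valid.
(D) ⟨R⟩[R]q → [R]q (the dual of axiom 5) characterises the euclidean frames. R is not euclidean — not valid.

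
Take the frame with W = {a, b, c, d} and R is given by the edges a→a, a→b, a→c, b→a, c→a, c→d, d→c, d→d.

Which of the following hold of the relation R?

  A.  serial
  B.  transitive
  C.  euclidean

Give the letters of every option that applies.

(A) serial: every world has an R-successor.
(B) not transitive: a R c and c R d but not a R d.
(C) not euclidean: a R b and a R c but not b R c.

A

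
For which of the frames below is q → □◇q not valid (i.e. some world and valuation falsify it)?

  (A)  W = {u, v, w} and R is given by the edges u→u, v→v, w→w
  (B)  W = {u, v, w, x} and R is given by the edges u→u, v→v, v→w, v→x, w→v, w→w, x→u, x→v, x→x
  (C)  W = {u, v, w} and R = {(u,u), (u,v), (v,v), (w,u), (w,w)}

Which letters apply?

The schema q → □◇q is axiom B; it is valid on a frame iff R is symmetric.
(A) R is symmetric (every R-edge is matched by its reverse), so the schema is valid here.
(B) R is not symmetric (x R u but not u R x), so the schema fails here.
(C) R is not symmetric (u R v but not v R u), so the schema fails here.

B, C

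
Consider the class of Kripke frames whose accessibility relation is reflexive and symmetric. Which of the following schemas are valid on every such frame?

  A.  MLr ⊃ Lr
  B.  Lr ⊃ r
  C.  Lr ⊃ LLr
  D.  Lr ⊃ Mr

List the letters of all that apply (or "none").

Reflexive relations are serial.
(A) MLr ⊃ Lr (the dual of axiom 5) characterises the euclidean frames. Such an R need not be euclidean — not valid.
(B) Lr ⊃ r is axiom T, which corresponds to reflexivity. Every such R is reflexive — valid.
(C) axiom 4: valid iff R is transitive. Such an R need not be transitive — not valid.
(D) axiom D: valid iff R is serial. Every such R is serial — valid.

B, D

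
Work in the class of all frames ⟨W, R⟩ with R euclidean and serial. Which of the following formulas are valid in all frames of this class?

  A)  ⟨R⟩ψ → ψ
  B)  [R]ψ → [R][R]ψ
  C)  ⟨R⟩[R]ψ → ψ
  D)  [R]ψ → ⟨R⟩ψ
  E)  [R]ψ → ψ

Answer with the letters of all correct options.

(A) ⟨R⟩ψ → ψ (the converse of T) corresponds to R being a subset of the identity. Such an R need not be a subset of the identity, so not valid.
(B) [R]ψ → [R][R]ψ is axiom 4; it is valid on a frame exactly when R is transitive. Such an R need not be transitive, so not valid.
(C) ⟨R⟩[R]ψ → ψ (the dual of axiom B) characterises the symmetric frames. Such an R need not be symmetric — not valid.
(D) [R]ψ → ⟨R⟩ψ (axiom D) characterises the serial frames. Every such R is serial — valid.
(E) [R]ψ → ψ is axiom T, which corresponds to reflexivity. Such an R need not be reflexive — not valid.

D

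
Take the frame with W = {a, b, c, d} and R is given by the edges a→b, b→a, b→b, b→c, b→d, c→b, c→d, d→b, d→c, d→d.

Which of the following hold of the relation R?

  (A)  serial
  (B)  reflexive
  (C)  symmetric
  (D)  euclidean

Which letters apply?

(A) serial: every world has an R-successor.
(B) not reflexive: not a R a.
(C) symmetric: every R-edge is matched by its reverse.
(D) not euclidean: b R a and b R c but not a R c.

A, C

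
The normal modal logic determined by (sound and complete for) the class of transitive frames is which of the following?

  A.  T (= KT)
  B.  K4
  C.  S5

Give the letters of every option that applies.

B

(A) T (= KT) is determined by the class of reflexive frames.
(B) K4 is determined by exactly this class.
(C) S5 is determined by the class of reflexive, symmetric, and transitive frames.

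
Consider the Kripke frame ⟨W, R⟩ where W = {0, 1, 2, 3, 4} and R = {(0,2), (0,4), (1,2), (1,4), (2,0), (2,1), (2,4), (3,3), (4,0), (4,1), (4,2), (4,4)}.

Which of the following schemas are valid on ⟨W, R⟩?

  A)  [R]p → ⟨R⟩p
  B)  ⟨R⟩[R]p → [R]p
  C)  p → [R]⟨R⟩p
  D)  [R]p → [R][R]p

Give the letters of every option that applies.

R is symmetric: every R-edge is matched by its reverse.
R is not transitive: 0 R 2 and 2 R 0 but not 0 R 0.
R is not euclidean: 2 R 0 and 2 R 1 but not 0 R 1.
R is serial: every world has an R-successor.
(A) [R]p → ⟨R⟩p is axiom D, which corresponds to seriality. R is serial — valid.
(B) ⟨R⟩[R]p → [R]p is the dual of axiom 5, which corresponds to the euclidean property. R is not euclidean — not valid.
(C) p → [R]⟨R⟩p is axiom B; it is valid on a frame exactly when R is symmetric. R is symmetric, so valid.
(D) axiom 4: valid iff R is transitive. R is not transitive — not valid.

A, C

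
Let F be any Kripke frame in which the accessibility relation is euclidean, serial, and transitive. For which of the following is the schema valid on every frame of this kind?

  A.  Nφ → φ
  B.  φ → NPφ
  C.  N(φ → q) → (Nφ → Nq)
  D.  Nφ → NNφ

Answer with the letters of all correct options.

C, D

(A) Nφ → φ is axiom T, which corresponds to reflexivity. Such an R need not be reflexive — not valid.
(B) φ → NPφ is axiom B; it is valid on a frame exactly when R is symmetric. Such an R need not be symmetric, so not valid.
(C) N(φ → q) → (Nφ → Nq) is the K axiom; it holds on all frames — valid.
(D) Nφ → NNφ is axiom 4, which corresponds to transitivity. Every such R is transitive — valid.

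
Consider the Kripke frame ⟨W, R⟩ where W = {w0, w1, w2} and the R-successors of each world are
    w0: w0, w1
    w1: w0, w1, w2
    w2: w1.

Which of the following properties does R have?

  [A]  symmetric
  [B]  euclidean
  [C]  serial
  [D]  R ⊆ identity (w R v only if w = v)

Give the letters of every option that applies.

A, C

(A) symmetric: every R-edge is matched by its reverse.
(B) not euclidean: w1 R w0 and w1 R w2 but not w0 R w2.
(C) serial: every world has an R-successor.
(D) not ⊆ identity: w0 R w1 with w0 ≠ w1.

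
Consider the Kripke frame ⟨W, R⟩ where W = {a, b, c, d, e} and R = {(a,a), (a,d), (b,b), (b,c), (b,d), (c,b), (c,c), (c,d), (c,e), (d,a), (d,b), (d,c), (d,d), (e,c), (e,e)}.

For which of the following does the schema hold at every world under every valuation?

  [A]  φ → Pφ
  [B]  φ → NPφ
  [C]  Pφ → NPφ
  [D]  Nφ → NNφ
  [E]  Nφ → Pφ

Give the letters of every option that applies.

A, B, E

R is reflexive: each world relates to itself.
R is symmetric: every R-edge is matched by its reverse.
R is not transitive: a R d and d R b but not a R b.
R is not euclidean: c R b and c R e but not b R e.
R is serial: every world has an R-successor.
(A) φ → Pφ (the dual of axiom T) characterises the reflexive frames. R is reflexive — valid.
(B) φ → NPφ (axiom B) characterises the symmetric frames. R is symmetric — valid.
(C) Pφ → NPφ (axiom 5) characterises the euclidean frames. R is not euclidean — not valid.
(D) Nφ → NNφ is axiom 4; it is valid on a frame exactly when R is transitive. R is not transitive, so not valid.
(E) axiom D: valid iff R is serial. R is serial — valid.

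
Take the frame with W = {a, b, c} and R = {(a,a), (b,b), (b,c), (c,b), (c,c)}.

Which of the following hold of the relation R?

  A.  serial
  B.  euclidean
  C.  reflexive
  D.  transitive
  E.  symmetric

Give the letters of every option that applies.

A, B, C, D, E

(A) serial: every world has an R-successor.
(B) euclidean: any two R-successors of the same world are R-related.
(C) reflexive: each world relates to itself.
(D) transitive: R is closed under composition.
(E) symmetric: every R-edge is matched by its reverse.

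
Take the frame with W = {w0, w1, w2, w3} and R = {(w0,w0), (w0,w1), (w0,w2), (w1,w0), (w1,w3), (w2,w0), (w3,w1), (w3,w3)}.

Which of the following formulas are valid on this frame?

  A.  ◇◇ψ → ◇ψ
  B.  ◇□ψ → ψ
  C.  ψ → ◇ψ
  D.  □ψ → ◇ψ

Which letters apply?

B, D

R is not reflexive: not w1 R w1.
R is symmetric: every R-edge is matched by its reverse.
R is not transitive: w0 R w1 and w1 R w3 but not w0 R w3.
R is serial: every world has an R-successor.
(A) ◇◇ψ → ◇ψ (the dual of axiom 4) characterises the transitive frames. R is not transitive — not valid.
(B) ◇□ψ → ψ is the dual of axiom B, which corresponds to symmetry. R is symmetric — valid.
(C) the dual of axiom T: valid iff R is reflexive. R is not reflexive — not valid.
(D) □ψ → ◇ψ is axiom D, which corresponds to seriality. R is serial — valid.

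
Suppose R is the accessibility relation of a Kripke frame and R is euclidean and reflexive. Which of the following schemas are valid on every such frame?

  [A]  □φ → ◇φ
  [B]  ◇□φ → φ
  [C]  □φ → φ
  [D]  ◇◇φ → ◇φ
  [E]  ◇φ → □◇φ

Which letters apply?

A, B, C, D, E

A reflexive euclidean relation is also symmetric (from wRw and wRv the euclidean condition gives vRw) and hence transitive; it is an equivalence relation.
(A) □φ → ◇φ is axiom D; it is valid on a frame exactly when R is serial. Every such R is serial, so valid.
(B) the dual of axiom B: valid iff R is symmetric. Every such R is symmetric — valid.
(C) □φ → φ is axiom T, which corresponds to reflexivity. Every such R is reflexive — valid.
(D) ◇◇φ → ◇φ is the dual of axiom 4, which corresponds to transitivity. Every such R is transitive — valid.
(E) ◇φ → □◇φ (axiom 5) characterises the euclidean frames. Every such R is euclidean — valid.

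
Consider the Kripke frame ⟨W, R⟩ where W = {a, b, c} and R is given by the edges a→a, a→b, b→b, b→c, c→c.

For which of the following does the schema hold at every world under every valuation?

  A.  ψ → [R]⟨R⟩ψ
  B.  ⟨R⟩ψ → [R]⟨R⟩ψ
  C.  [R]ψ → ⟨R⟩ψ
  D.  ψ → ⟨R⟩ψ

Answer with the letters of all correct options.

C, D

R is reflexive: each world relates to itself.
R is not symmetric: a R b but not b R a.
R is not euclidean: a R b and a R a but not b R a.
R is serial: every world has an R-successor.
(A) ψ → [R]⟨R⟩ψ is axiom B, which corresponds to symmetry. R is not symmetric — not valid.
(B) ⟨R⟩ψ → [R]⟨R⟩ψ (axiom 5) characterises the euclidean frames. R is not euclidean — not valid.
(C) [R]ψ → ⟨R⟩ψ is axiom D; it is valid on a frame exactly when R is serial. R is serial, so valid.
(D) ψ → ⟨R⟩ψ (the dual of axiom T) characterises the reflexive frames. R is reflexive — valid.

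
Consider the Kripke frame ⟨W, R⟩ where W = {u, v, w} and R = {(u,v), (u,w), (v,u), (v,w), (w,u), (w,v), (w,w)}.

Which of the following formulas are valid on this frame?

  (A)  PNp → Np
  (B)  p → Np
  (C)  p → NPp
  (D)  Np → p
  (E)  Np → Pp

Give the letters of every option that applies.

R is not reflexive: not u R u.
R is symmetric: every R-edge is matched by its reverse.
R is not euclidean: u R v and u R v but not v R v.
R is serial: every world has an R-successor.
R is not a subset of the identity: u R v with u ≠ v.
(A) PNp → Np (the dual of axiom 5) characterises the euclidean frames. R is not euclidean — not valid.
(B) p → Np (equivalent to ◇p→p) corresponds to R being a subset of the identity. Here R ⊄ identity, so not valid.
(C) p → NPp (axiom B) characterises the symmetric frames. R is symmetric — valid.
(D) axiom T: valid iff R is reflexive. R is not reflexive — not valid.
(E) Np → Pp is axiom D; it is valid on a frame exactly when R is serial. R is serial, so valid.

C, E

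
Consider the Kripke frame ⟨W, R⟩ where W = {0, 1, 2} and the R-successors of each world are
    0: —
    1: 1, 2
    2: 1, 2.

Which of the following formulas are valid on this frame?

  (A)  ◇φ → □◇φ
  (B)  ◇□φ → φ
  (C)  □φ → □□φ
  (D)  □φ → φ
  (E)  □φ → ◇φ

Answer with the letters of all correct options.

A, B, C

R is not reflexive: not 0 R 0.
R is symmetric: every R-edge is matched by its reverse.
R is transitive: R is closed under composition.
R is euclidean: any two R-successors of the same world are R-related.
R is not serial: 0 has no R-successor.
(A) ◇φ → □◇φ is axiom 5; it is valid on a frame exactly when R is euclidean. R is euclidean, so valid.
(B) ◇□φ → φ is the dual of axiom B, which corresponds to symmetry. R is symmetric — valid.
(C) axiom 4: valid iff R is transitive. R is transitive — valid.
(D) axiom T: valid iff R is reflexive. R is not reflexive — not valid.
(E) □φ → ◇φ is axiom D; it is valid on a frame exactly when R is serial. R is not serial, so not valid.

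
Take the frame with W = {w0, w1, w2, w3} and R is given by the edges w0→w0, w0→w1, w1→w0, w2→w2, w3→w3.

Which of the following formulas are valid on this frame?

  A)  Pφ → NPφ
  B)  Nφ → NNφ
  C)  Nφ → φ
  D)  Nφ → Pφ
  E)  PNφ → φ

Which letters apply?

R is not reflexive: not w1 R w1.
R is symmetric: every R-edge is matched by its reverse.
R is not transitive: w1 R w0 and w0 R w1 but not w1 R w1.
R is not euclidean: w0 R w1 and w0 R w1 but not w1 R w1.
R is serial: every world has an R-successor.
(A) axiom 5: valid iff R is euclidean. R is not euclidean — not valid.
(B) Nφ → NNφ (axiom 4) characterises the transitive frames. R is not transitive — not valid.
(C) Nφ → φ (axiom T) characterises the reflexive frames. R is not reflexive — not valid.
(D) Nφ → Pφ (axiom D) characterises the serial frames. R is serial — valid.
(E) the dual of axiom B: valid iff R is symmetric. R is symmetric — valid.

D, E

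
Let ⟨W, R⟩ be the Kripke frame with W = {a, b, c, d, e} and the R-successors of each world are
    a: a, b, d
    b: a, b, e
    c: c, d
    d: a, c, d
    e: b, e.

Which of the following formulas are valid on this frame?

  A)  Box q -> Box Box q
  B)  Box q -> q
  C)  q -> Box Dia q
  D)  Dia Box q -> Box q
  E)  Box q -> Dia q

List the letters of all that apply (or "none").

R is reflexive: each world relates to itself.
R is symmetric: every R-edge is matched by its reverse.
R is not transitive: a R b and b R e but not a R e.
R is not euclidean: a R b and a R d but not b R d.
R is serial: every world has an R-successor.
(A) Box q -> Box Box q is axiom 4; it is valid on a frame exactly when R is transitive. R is not transitive, so not valid.
(B) Box q -> q is axiom T; it is valid on a frame exactly when R is reflexive. R is reflexive, so valid.
(C) axiom B: valid iff R is symmetric. R is symmetric — valid.
(D) Dia Box q -> Box q is the dual of axiom 5, which corresponds to the euclidean property. R is not euclidean — not valid.
(E) Box q -> Dia q is axiom D; it is valid on a frame exactly when R is serial. R is serial, so valid.

B, C, E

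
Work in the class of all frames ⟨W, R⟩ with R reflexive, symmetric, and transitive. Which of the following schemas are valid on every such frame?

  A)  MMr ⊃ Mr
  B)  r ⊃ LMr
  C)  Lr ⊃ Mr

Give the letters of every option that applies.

A, B, C

A relation that is reflexive, symmetric, and transitive is also euclidean and serial.
(A) MMr ⊃ Mr is the dual of axiom 4, which corresponds to transitivity. Every such R is transitive — valid.
(B) r ⊃ LMr is axiom B, which corresponds to symmetry. Every such R is symmetric — valid.
(C) axiom D: valid iff R is serial. Every such R is serial — valid.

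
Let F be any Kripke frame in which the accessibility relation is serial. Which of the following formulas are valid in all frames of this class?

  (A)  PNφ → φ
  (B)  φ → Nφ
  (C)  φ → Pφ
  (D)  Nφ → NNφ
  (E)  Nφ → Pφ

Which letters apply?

E

(A) PNφ → φ (the dual of axiom B) characterises the symmetric frames. Such an R need not be symmetric — not valid.
(B) φ → Nφ (equivalent to ◇p→p) corresponds to R being a subset of the identity. Such an R need not be a subset of the identity, so not valid.
(C) φ → Pφ is the dual of axiom T; it is valid on a frame exactly when R is reflexive. Such an R need not be reflexive, so not valid.
(D) Nφ → NNφ (axiom 4) characterises the transitive frames. Such an R need not be transitive — not valid.
(E) Nφ → Pφ is axiom D, which corresponds to seriality. Every such R is serial — valid.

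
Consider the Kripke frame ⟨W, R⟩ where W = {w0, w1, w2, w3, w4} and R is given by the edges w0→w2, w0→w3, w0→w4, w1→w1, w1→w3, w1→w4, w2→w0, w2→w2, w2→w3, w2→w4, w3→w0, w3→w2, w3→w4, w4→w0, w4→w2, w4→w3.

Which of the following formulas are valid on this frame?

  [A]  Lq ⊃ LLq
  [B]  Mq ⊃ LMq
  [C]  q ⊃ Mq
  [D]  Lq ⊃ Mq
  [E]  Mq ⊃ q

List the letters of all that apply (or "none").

D

R is not reflexive: not w0 R w0.
R is not transitive: w0 R w2 and w2 R w0 but not w0 R w0.
R is not euclidean: w1 R w3 and w1 R w1 but not w3 R w1.
R is serial: every world has an R-successor.
R is not a subset of the identity: w0 R w2 with w0 ≠ w2.
(A) Lq ⊃ LLq is axiom 4, which corresponds to transitivity. R is not transitive — not valid.
(B) Mq ⊃ LMq is axiom 5; it is valid on a frame exactly when R is euclidean. R is not euclidean, so not valid.
(C) q ⊃ Mq is the dual of axiom T, which corresponds to reflexivity. R is not reflexive — not valid.
(D) Lq ⊃ Mq is axiom D; it is valid on a frame exactly when R is serial. R is serial, so valid.
(E) Mq ⊃ q (the converse of T) corresponds to R being a subset of the identity. Here R ⊄ identity, so not valid.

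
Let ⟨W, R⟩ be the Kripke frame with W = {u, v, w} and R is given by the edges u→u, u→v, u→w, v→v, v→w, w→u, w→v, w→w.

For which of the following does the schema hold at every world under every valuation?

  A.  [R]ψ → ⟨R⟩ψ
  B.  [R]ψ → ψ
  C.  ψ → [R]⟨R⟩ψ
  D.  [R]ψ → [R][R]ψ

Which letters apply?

R is reflexive: each world relates to itself.
R is not symmetric: u R v but not v R u.
R is not transitive: v R w and w R u but not v R u.
R is serial: every world has an R-successor.
(A) [R]ψ → ⟨R⟩ψ is axiom D, which corresponds to seriality. R is serial — valid.
(B) [R]ψ → ψ is axiom T, which corresponds to reflexivity. R is reflexive — valid.
(C) axiom B: valid iff R is symmetric. R is not symmetric — not valid.
(D) [R]ψ → [R][R]ψ (axiom 4) characterises the transitive frames. R is not transitive — not valid.

A, B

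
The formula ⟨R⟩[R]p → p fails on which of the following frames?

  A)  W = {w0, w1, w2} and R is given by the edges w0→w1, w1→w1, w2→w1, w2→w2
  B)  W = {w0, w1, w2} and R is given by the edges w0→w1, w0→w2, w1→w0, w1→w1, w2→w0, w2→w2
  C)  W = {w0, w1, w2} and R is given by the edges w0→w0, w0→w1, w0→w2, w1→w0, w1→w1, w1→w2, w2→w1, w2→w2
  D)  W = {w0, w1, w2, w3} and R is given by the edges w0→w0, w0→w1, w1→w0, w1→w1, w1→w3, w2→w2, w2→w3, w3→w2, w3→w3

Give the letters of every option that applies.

The schema ⟨R⟩[R]p → p is the dual of axiom B; it is valid on a frame iff R is symmetric.
(A) R is not symmetric (w0 R w1 but not w1 R w0), so the schema fails here.
(B) R is symmetric (every R-edge is matched by its reverse), so the schema is valid here.
(C) R is not symmetric (w0 R w2 but not w2 R w0), so the schema fails here.
(D) R is not symmetric (w1 R w3 but not w3 R w1), so the schema fails here.

A, C, D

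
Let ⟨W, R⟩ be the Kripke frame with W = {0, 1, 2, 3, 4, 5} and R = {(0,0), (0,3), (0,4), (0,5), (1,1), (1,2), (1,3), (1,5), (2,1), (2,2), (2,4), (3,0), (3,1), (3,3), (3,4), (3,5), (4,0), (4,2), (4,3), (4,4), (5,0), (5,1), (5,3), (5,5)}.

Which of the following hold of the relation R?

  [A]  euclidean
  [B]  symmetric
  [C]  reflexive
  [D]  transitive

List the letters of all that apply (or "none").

B, C

(A) not euclidean: 0 R 4 and 0 R 5 but not 4 R 5.
(B) symmetric: every R-edge is matched by its reverse.
(C) reflexive: each world relates to itself.
(D) not transitive: 0 R 3 and 3 R 1 but not 0 R 1.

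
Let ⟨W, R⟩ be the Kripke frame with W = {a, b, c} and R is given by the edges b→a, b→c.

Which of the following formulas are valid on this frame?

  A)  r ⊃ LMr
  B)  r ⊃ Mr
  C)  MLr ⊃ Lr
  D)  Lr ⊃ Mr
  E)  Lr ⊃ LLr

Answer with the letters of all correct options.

E

R is not reflexive: not a R a.
R is not symmetric: b R a but not a R b.
R is transitive: R is closed under composition.
R is not euclidean: b R a and b R c but not a R c.
R is not serial: a has no R-successor.
(A) r ⊃ LMr is axiom B, which corresponds to symmetry. R is not symmetric — not valid.
(B) r ⊃ Mr is the dual of axiom T, which corresponds to reflexivity. R is not reflexive — not valid.
(C) MLr ⊃ Lr is the dual of axiom 5; it is valid on a frame exactly when R is euclidean. R is not euclidean, so not valid.
(D) axiom D: valid iff R is serial. R is not serial — not valid.
(E) Lr ⊃ LLr (axiom 4) characterises the transitive frames. R is transitive — valid.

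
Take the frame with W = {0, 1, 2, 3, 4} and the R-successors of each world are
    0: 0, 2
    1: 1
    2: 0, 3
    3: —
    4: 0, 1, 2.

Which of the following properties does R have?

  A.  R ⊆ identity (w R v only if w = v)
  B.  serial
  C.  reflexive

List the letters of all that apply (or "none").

(A) not ⊆ identity: 0 R 2 with 0 ≠ 2.
(B) not serial: 3 has no R-successor.
(C) not reflexive: not 2 R 2.

none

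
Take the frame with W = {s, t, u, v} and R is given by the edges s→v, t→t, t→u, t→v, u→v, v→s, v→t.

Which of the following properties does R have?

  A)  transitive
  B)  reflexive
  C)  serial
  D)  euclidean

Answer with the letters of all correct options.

(A) not transitive: s R v and v R s but not s R s.
(B) not reflexive: not s R s.
(C) serial: every world has an R-successor.
(D) not euclidean: t R u and t R t but not u R t.

C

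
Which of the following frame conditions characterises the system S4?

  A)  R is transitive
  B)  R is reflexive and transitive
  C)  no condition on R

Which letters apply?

(A) this class determines K4, not S4.
(B) S4 is sound and complete for exactly this class.
(C) this class determines K, not S4.

B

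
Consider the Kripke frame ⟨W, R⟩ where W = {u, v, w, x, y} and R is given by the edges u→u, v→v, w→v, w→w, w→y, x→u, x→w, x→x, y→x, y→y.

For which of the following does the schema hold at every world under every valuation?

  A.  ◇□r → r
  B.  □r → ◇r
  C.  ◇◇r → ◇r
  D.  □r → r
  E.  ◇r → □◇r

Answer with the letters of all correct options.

R is reflexive: each world relates to itself.
R is not symmetric: w R v but not v R w.
R is not transitive: w R y and y R x but not w R x.
R is not euclidean: w R v and w R w but not v R w.
R is serial: every world has an R-successor.
(A) ◇□r → r (the dual of axiom B) characterises the symmetric frames. R is not symmetric — not valid.
(B) □r → ◇r (axiom D) characterises the serial frames. R is serial — valid.
(C) ◇◇r → ◇r is the dual of axiom 4, which corresponds to transitivity. R is not transitive — not valid.
(D) □r → r is axiom T; it is valid on a frame exactly when R is reflexive. R is reflexive, so valid.
(E) ◇r → □◇r is axiom 5, which corresponds to the euclidean property. R is not euclidean — not valid.

B, D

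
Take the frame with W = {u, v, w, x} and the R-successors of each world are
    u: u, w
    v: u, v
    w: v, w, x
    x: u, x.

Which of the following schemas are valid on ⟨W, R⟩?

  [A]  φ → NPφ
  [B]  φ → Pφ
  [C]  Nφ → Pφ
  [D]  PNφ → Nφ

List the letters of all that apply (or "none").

R is reflexive: each world relates to itself.
R is not symmetric: u R w but not w R u.
R is not euclidean: u R w and u R u but not w R u.
R is serial: every world has an R-successor.
(A) φ → NPφ is axiom B; it is valid on a frame exactly when R is symmetric. R is not symmetric, so not valid.
(B) φ → Pφ is the dual of axiom T; it is valid on a frame exactly when R is reflexive. R is reflexive, so valid.
(C) Nφ → Pφ is axiom D; it is valid on a frame exactly when R is serial. R is serial, so valid.
(D) PNφ → Nφ is the dual of axiom 5; it is valid on a frame exactly when R is euclidean. R is not euclidean, so not valid.

B, C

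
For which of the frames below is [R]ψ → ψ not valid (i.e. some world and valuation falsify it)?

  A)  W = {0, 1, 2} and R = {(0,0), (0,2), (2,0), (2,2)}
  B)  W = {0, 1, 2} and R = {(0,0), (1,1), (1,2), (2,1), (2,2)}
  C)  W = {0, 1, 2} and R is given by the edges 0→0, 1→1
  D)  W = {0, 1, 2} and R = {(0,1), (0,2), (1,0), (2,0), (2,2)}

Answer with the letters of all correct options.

A, C, D

The schema [R]ψ → ψ is axiom T; it is valid on a frame iff R is reflexive.
(A) R is not reflexive (not 1 R 1), so the schema fails here.
(B) R is reflexive (each world relates to itself), so the schema is valid here.
(C) R is not reflexive (not 2 R 2), so the schema fails here.
(D) R is not reflexive (not 0 R 0), so the schema fails here.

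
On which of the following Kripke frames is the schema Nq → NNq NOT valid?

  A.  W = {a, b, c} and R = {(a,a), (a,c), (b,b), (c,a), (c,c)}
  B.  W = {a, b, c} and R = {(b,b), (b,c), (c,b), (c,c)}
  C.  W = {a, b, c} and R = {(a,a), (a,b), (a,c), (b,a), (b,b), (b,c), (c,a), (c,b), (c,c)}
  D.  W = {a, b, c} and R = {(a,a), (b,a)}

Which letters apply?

The schema Nq → NNq is axiom 4; it is valid on a frame iff R is transitive.
(A) R is transitive (R is closed under composition), so the schema is valid here.
(B) R is transitive (R is closed under composition), so the schema is valid here.
(C) R is transitive (R is closed under composition), so the schema is valid here.
(D) R is transitive (R is closed under composition), so the schema is valid here.

none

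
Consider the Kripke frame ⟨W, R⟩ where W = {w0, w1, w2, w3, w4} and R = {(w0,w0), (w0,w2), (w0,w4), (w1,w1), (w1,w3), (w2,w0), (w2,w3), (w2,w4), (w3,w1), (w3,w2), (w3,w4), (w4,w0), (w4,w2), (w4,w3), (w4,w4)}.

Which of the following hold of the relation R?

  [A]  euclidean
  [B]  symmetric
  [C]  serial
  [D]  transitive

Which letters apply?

(A) not euclidean: w2 R w0 and w2 R w3 but not w0 R w3.
(B) symmetric: every R-edge is matched by its reverse.
(C) serial: every world has an R-successor.
(D) not transitive: w0 R w2 and w2 R w3 but not w0 R w3.

B, C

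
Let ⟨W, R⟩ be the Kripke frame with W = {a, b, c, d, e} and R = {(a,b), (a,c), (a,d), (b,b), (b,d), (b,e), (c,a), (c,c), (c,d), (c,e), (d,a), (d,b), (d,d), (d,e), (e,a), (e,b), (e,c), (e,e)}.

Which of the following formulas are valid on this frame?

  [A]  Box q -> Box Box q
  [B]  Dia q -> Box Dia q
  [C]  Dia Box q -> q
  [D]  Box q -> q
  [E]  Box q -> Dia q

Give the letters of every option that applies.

E

R is not reflexive: not a R a.
R is not symmetric: a R b but not b R a.
R is not transitive: a R b and b R e but not a R e.
R is not euclidean: a R b and a R c but not b R c.
R is serial: every world has an R-successor.
(A) Box q -> Box Box q is axiom 4, which corresponds to transitivity. R is not transitive — not valid.
(B) Dia q -> Box Dia q is axiom 5, which corresponds to the euclidean property. R is not euclidean — not valid.
(C) Dia Box q -> q is the dual of axiom B, which corresponds to symmetry. R is not symmetric — not valid.
(D) Box q -> q is axiom T; it is valid on a frame exactly when R is reflexive. R is not reflexive, so not valid.
(E) axiom D: valid iff R is serial. R is serial — valid.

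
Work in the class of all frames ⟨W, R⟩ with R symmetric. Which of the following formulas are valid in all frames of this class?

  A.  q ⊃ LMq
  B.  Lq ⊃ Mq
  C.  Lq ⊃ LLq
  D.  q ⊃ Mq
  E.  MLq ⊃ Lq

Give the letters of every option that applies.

(A) q ⊃ LMq is axiom B; it is valid on a frame exactly when R is symmetric. Every such R is symmetric, so valid.
(B) Lq ⊃ Mq (axiom D) characterises the serial frames. Such an R need not be serial — not valid.
(C) Lq ⊃ LLq is axiom 4, which corresponds to transitivity. Such an R need not be transitive — not valid.
(D) q ⊃ Mq is the dual of axiom T, which corresponds to reflexivity. Such an R need not be reflexive — not valid.
(E) MLq ⊃ Lq is the dual of axiom 5, which corresponds to the euclidean property. Such an R need not be euclidean — not valid.

A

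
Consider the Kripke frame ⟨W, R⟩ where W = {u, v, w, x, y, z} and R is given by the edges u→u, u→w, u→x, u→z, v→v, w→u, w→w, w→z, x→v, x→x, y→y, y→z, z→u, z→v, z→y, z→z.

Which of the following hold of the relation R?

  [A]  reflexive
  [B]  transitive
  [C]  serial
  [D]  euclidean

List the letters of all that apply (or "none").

(A) reflexive: each world relates to itself.
(B) not transitive: u R x and x R v but not u R v.
(C) serial: every world has an R-successor.
(D) not euclidean: u R w and u R x but not w R x.

A, C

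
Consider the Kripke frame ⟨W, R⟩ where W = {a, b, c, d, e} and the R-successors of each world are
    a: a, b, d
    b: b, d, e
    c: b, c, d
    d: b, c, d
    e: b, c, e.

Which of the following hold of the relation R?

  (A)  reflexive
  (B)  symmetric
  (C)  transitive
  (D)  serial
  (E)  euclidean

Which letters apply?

(A) reflexive: each world relates to itself.
(B) not symmetric: a R b but not b R a.
(C) not transitive: a R b and b R e but not a R e.
(D) serial: every world has an R-successor.
(E) not euclidean: a R b and a R a but not b R a.

A, D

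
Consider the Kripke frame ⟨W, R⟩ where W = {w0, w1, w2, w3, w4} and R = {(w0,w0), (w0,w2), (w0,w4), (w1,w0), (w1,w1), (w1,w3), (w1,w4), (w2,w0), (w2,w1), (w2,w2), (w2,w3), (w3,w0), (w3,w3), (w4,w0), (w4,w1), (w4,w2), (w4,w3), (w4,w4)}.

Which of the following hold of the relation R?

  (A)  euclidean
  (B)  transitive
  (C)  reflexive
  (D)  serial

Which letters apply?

(A) not euclidean: w0 R w2 and w0 R w4 but not w2 R w4.
(B) not transitive: w0 R w2 and w2 R w1 but not w0 R w1.
(C) reflexive: each world relates to itself.
(D) serial: every world has an R-successor.

C, D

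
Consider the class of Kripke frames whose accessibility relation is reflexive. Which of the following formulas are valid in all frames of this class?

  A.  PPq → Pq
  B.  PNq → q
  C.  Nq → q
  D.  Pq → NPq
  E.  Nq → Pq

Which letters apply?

A reflexive relation is serial.
(A) PPq → Pq is the dual of axiom 4; it is valid on a frame exactly when R is transitive. Such an R need not be transitive, so not valid.
(B) the dual of axiom B: valid iff R is symmetric. Such an R need not be symmetric — not valid.
(C) Nq → q is axiom T; it is valid on a frame exactly when R is reflexive. Every such R is reflexive, so valid.
(D) Pq → NPq (axiom 5) characterises the euclidean frames. Such an R need not be euclidean — not valid.
(E) Nq → Pq is axiom D, which corresponds to seriality. Every such R is serial — valid.

C, E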